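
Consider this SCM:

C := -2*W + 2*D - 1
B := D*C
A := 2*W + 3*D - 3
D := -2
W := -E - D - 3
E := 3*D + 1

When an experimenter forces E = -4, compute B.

Under do(E=-4), the mechanism E := 3*D + 1 is discarded; E is fixed at -4.
W = -E - D - 3  [with E=-4, D=-2]  = 3
C = -2*W + 2*D - 1  [with W=3, D=-2]  = -11
B = D*C  [with D=-2, C=-11]  = 22

22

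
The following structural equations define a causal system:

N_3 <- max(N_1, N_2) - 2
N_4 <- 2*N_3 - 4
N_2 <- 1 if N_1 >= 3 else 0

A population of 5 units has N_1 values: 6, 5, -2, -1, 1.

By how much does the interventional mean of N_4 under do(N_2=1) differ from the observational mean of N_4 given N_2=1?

-5.4

Every unit gets N_2=1 under the intervention. N_4 values become 4, 2, -6, -6, -6; E[N_4|do(N_2=1)] = -2.4.
E[N_4|N_2=1] averages over only the 2 units with N_2=1 (N_1 = 6, 5): N_4 = 4, 2, mean 3.
Difference = -2.4 − 3 = -5.4.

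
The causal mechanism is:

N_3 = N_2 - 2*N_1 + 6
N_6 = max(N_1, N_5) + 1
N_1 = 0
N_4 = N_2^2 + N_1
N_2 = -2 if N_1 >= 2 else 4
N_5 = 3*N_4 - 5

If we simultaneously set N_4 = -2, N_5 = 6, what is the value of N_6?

The joint intervention fixes N_4 = -2, N_5 = 6, removing each variable's own equation.
N_6 = max(N_1, N_5) + 1  [with N_1=0, N_5=6]  = 7

7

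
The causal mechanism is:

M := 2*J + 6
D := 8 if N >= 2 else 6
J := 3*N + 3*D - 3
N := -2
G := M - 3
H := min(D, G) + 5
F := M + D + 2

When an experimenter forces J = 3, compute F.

do(J=3) replaces the equation J := 3*N + 3*D - 3 with the constant J = 3.
D = 8 if N >= 2 else 6  [with N=-2]  = 6
M = 2*J + 6  [with J=3]  = 12
F = M + D + 2  [with M=12, D=6]  = 20

20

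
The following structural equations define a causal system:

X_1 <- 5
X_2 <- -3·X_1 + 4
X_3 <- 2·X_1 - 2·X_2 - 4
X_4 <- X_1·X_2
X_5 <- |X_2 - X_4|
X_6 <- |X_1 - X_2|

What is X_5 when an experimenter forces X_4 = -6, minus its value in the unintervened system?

-39

Intervening sets X_4 = -6 and removes its equation (X_4 <- X_1·X_2).
X_2 = -3·X_1 + 4  [with X_1=5]  = -11
X_5 = |X_2 - X_4|  [with X_2=-11, X_4=-6]  = 5
Without intervention: X_2 = -3·X_1 + 4  [with X_1=5]  = -11; X_4 = X_1·X_2  [with X_1=5, X_2=-11]  = -55; X_5 = |X_2 - X_4|  [with X_2=-11, X_4=-55]  = 44.
Change = 5 − 44 = -39.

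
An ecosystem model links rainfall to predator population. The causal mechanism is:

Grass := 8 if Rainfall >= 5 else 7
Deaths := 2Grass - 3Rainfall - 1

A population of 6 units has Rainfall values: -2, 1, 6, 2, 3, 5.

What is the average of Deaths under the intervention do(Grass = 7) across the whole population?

5.5

do(Grass=7) breaks Grass's dependence on Rainfall. With Grass=7 fixed, Deaths across the units is 19, 10, -5, 7, 4, -2, mean 5.5.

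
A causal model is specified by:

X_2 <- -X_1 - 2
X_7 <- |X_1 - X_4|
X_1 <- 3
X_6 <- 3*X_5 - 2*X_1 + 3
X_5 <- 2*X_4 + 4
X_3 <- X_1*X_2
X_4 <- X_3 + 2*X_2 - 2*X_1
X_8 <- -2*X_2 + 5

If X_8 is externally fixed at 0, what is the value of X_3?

-15

Under do(X_8=0), the mechanism X_8 <- -2*X_2 + 5 is discarded; X_8 is fixed at 0.
No directed path runs from X_8 to X_3, so X_3 keeps its natural value.
X_2 = -X_1 - 2  [with X_1=3]  = -5
X_3 = X_1*X_2  [with X_1=3, X_2=-5]  = -15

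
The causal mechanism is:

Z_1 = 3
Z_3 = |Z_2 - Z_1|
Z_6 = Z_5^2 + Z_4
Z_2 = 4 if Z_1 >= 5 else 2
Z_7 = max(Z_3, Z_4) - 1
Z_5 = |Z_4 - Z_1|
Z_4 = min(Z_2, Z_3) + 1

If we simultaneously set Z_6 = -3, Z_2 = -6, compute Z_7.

Setting Z_6 = -3, Z_2 = -6 by intervention discards those variables' equations.
Z_3 = |Z_2 - Z_1|  [with Z_2=-6, Z_1=3]  = 9
Z_4 = min(Z_2, Z_3) + 1  [with Z_2=-6, Z_3=9]  = -5
Z_7 = max(Z_3, Z_4) - 1  [with Z_3=9, Z_4=-5]  = 8

8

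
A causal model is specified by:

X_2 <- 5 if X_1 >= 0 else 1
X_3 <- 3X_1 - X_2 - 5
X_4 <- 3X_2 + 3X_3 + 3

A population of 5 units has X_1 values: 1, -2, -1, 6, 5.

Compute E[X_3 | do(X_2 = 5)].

-4.6

The intervention sets X_2=5 in all 5 units regardless of X_1. Recomputing X_3 per unit gives -7, -16, -13, 8, 5; average -4.6.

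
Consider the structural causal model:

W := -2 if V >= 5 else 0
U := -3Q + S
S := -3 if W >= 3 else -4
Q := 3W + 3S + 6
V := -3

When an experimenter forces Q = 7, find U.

-25

Intervening sets Q = 7 and removes its equation (Q := 3W + 3S + 6).
W = -2 if V >= 5 else 0  [with V=-3]  = 0
S = -3 if W >= 3 else -4  [with W=0]  = -4
U = -3Q + S  [with Q=7, S=-4]  = -25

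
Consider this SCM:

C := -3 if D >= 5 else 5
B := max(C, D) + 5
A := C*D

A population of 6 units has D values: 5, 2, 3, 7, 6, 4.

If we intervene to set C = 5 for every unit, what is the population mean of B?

10.5

Under do(C=5), C's equation is replaced by C=5 for every unit. Per-unit B: 10, 10, 10, 12, 11, 10. Mean = 10.5.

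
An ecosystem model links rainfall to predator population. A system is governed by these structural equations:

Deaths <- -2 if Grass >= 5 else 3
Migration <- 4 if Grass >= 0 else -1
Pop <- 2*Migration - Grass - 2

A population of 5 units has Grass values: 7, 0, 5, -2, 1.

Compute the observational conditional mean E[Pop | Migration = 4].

2.75

E[Pop|Migration=4] averages over only the 4 units with Migration=4 (Grass = 7, 0, 5, 1): Pop = -1, 6, 1, 5, mean 2.75.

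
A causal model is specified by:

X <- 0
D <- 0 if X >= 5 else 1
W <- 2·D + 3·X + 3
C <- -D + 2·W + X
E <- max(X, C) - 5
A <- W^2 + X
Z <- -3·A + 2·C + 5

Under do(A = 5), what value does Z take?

Intervening sets A = 5 and removes its equation (A <- W^2 + X).
D = 0 if X >= 5 else 1  [with X=0]  = 1
W = 2·D + 3·X + 3  [with D=1, X=0]  = 5
C = -D + 2·W + X  [with D=1, W=5, X=0]  = 9
Z = -3·A + 2·C + 5  [with A=5, C=9]  = 8

8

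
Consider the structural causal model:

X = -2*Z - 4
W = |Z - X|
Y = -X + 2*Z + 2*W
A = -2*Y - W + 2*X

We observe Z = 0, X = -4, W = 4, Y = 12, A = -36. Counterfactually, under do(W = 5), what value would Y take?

14

The intervention breaks the incoming arrows to W: W = |Z - X| no longer applies, and W = 5.
X = -2*Z - 4  [with Z=0]  = -4
Y = -X + 2*Z + 2*W  [with X=-4, Z=0, W=5]  = 14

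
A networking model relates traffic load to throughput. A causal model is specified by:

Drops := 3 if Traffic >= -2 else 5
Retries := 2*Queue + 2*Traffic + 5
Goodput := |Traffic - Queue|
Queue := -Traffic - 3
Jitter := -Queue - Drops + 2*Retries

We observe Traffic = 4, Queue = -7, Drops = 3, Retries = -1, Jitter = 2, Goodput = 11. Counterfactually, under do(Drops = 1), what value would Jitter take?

do(Drops=1) replaces the equation Drops := 3 if Traffic >= -2 else 5 with the constant Drops = 1.
Queue = -Traffic - 3  [with Traffic=4]  = -7
Retries = 2*Queue + 2*Traffic + 5  [with Queue=-7, Traffic=4]  = -1
Jitter = -Queue - Drops + 2*Retries  [with Queue=-7, Drops=1, Retries=-1]  = 4

4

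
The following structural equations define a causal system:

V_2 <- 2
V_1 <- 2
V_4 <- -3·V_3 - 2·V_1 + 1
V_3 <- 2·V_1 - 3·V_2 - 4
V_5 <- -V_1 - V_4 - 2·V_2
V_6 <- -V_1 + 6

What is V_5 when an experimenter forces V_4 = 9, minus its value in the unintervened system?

6

Intervening sets V_4 = 9 and removes its equation (V_4 <- -3·V_3 - 2·V_1 + 1).
V_5 = -V_1 - V_4 - 2·V_2  [with V_1=2, V_4=9, V_2=2]  = -15
Without intervention: V_3 = 2·V_1 - 3·V_2 - 4  [with V_1=2, V_2=2]  = -6; V_4 = -3·V_3 - 2·V_1 + 1  [with V_3=-6, V_1=2]  = 15; V_5 = -V_1 - V_4 - 2·V_2  [with V_1=2, V_4=15, V_2=2]  = -21.
Change = -15 − (-21) = 6.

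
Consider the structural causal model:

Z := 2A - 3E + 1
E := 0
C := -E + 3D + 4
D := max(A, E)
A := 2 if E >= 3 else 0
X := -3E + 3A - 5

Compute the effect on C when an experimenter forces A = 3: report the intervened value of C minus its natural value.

9

do(A=3) replaces the equation A := 2 if E >= 3 else 0 with the constant A = 3.
D = max(A, E)  [with A=3, E=0]  = 3
C = -E + 3D + 4  [with E=0, D=3]  = 13
Without intervention: A = 2 if E >= 3 else 0  [with E=0]  = 0; D = max(A, E)  [with A=0, E=0]  = 0; C = -E + 3D + 4  [with E=0, D=0]  = 4.
Change = 13 − 4 = 9.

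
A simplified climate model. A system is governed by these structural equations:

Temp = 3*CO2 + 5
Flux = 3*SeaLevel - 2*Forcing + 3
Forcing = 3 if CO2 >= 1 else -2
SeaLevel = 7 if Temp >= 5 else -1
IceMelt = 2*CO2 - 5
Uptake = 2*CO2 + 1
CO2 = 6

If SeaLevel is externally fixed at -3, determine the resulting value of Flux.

-12

The intervention breaks the incoming arrows to SeaLevel: SeaLevel = 7 if Temp >= 5 else -1 no longer applies, and SeaLevel = -3.
Forcing = 3 if CO2 >= 1 else -2  [with CO2=6]  = 3
Flux = 3*SeaLevel - 2*Forcing + 3  [with SeaLevel=-3, Forcing=3]  = -12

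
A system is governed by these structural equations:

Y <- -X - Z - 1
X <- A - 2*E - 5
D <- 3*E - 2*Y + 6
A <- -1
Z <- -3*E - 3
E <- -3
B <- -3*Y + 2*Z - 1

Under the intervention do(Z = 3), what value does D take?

Under do(Z=3), the mechanism Z <- -3*E - 3 is discarded; Z is fixed at 3.
X = A - 2*E - 5  [with A=-1, E=-3]  = 0
Y = -X - Z - 1  [with X=0, Z=3]  = -4
D = 3*E - 2*Y + 6  [with E=-3, Y=-4]  = 5

5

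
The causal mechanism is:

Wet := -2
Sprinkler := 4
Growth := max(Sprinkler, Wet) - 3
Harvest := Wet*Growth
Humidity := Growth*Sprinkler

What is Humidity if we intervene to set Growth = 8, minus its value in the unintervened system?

The intervention breaks the incoming arrows to Growth: Growth := max(Sprinkler, Wet) - 3 no longer applies, and Growth = 8.
Humidity = Growth*Sprinkler  [with Growth=8, Sprinkler=4]  = 32
Without intervention: Growth = max(Sprinkler, Wet) - 3  [with Sprinkler=4, Wet=-2]  = 1; Humidity = Growth*Sprinkler  [with Growth=1, Sprinkler=4]  = 4.
Change = 32 − 4 = 28.

28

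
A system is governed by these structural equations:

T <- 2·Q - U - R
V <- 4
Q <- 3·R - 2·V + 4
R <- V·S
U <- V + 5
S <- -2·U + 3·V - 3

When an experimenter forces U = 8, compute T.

-156

Under do(U=8), the mechanism U <- V + 5 is discarded; U is fixed at 8.
S = -2·U + 3·V - 3  [with U=8, V=4]  = -7
R = V·S  [with V=4, S=-7]  = -28
Q = 3·R - 2·V + 4  [with R=-28, V=4]  = -88
T = 2·Q - U - R  [with Q=-88, U=8, R=-28]  = -156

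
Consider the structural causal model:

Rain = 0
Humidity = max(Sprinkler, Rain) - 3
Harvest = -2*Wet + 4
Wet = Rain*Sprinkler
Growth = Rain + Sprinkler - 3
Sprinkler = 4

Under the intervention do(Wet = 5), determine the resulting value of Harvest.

-6

The intervention breaks the incoming arrows to Wet: Wet = Rain*Sprinkler no longer applies, and Wet = 5.
Harvest = -2*Wet + 4  [with Wet=5]  = -6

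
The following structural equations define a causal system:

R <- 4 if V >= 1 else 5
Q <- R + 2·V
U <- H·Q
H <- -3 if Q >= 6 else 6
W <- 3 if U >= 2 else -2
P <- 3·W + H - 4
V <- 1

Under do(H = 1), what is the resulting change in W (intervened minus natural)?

5

Under do(H=1), the mechanism H <- -3 if Q >= 6 else 6 is discarded; H is fixed at 1.
R = 4 if V >= 1 else 5  [with V=1]  = 4
Q = R + 2·V  [with R=4, V=1]  = 6
U = H·Q  [with H=1, Q=6]  = 6
W = 3 if U >= 2 else -2  [with U=6]  = 3
Without intervention: R = 4 if V >= 1 else 5  [with V=1]  = 4; Q = R + 2·V  [with R=4, V=1]  = 6; H = -3 if Q >= 6 else 6  [with Q=6]  = -3; U = H·Q  [with H=-3, Q=6]  = -18; W = 3 if U >= 2 else -2  [with U=-18]  = -2.
Change = 3 − (-2) = 5.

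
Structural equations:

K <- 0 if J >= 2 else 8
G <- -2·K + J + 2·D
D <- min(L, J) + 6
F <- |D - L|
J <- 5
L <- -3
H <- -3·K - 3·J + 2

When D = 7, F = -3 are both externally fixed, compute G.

Setting D = 7, F = -3 by intervention discards those variables' equations.
K = 0 if J >= 2 else 8  [with J=5]  = 0
G = -2·K + J + 2·D  [with K=0, J=5, D=7]  = 19

19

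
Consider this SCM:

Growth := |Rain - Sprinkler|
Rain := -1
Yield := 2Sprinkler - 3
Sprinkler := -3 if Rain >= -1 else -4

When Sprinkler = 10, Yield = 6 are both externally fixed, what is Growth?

The joint intervention fixes Sprinkler = 10, Yield = 6, removing each variable's own equation.
Growth = |Rain - Sprinkler|  [with Rain=-1, Sprinkler=10]  = 11

11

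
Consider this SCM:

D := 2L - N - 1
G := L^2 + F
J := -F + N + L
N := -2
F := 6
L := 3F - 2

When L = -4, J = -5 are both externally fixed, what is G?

22

The joint intervention fixes L = -4, J = -5, removing each variable's own equation.
G = L^2 + F  [with L=-4, F=6]  = 22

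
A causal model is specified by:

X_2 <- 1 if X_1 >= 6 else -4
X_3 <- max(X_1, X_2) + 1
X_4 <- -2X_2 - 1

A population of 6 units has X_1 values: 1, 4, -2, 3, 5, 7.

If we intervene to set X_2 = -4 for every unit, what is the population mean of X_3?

4

The intervention sets X_2=-4 in all 6 units regardless of X_1. Recomputing X_3 per unit gives 2, 5, -1, 4, 6, 8; average 4.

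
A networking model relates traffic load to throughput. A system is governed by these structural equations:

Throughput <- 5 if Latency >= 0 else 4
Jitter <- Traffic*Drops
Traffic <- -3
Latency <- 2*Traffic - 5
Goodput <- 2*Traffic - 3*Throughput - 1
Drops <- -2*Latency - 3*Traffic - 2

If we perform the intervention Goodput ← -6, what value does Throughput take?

4

do(Goodput=-6) replaces the equation Goodput <- 2*Traffic - 3*Throughput - 1 with the constant Goodput = -6.
Since Throughput is not a descendant of the intervened variable, it is unaffected.
Latency = 2*Traffic - 5  [with Traffic=-3]  = -11
Throughput = 5 if Latency >= 0 else 4  [with Latency=-11]  = 4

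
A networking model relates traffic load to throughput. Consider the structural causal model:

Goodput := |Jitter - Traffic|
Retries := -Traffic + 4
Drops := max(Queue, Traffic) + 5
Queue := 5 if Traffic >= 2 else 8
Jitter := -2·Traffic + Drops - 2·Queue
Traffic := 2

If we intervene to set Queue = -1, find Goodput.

Under do(Queue=-1), the mechanism Queue := 5 if Traffic >= 2 else 8 is discarded; Queue is fixed at -1.
Drops = max(Queue, Traffic) + 5  [with Queue=-1, Traffic=2]  = 7
Jitter = -2·Traffic + Drops - 2·Queue  [with Traffic=2, Drops=7, Queue=-1]  = 5
Goodput = |Jitter - Traffic|  [with Jitter=5, Traffic=2]  = 3

3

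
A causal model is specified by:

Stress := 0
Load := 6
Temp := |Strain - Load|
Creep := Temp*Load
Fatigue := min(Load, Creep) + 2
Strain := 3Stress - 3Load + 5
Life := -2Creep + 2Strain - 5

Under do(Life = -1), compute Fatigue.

Intervening sets Life = -1 and removes its equation (Life := -2Creep + 2Strain - 5).
Since Fatigue is not a descendant of the intervened variable, it is unaffected.
Strain = 3Stress - 3Load + 5  [with Stress=0, Load=6]  = -13
Temp = |Strain - Load|  [with Strain=-13, Load=6]  = 19
Creep = Temp*Load  [with Temp=19, Load=6]  = 114
Fatigue = min(Load, Creep) + 2  [with Load=6, Creep=114]  = 8

8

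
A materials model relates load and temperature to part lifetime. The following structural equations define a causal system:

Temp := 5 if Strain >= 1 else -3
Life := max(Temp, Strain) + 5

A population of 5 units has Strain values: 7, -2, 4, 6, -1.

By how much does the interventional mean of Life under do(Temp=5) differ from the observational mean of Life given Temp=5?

-0.4

Under do(Temp=5), Temp's equation is replaced by Temp=5 for every unit. Per-unit Life: 12, 10, 10, 11, 10. Mean = 10.6.
Observing Temp=5 restricts to units where Temp's equation naturally yields 5: Strain ∈ {7, 4, 6}. In that subpopulation Life = 12, 10, 11, mean 11.
Difference = 10.6 − 11 = -0.4.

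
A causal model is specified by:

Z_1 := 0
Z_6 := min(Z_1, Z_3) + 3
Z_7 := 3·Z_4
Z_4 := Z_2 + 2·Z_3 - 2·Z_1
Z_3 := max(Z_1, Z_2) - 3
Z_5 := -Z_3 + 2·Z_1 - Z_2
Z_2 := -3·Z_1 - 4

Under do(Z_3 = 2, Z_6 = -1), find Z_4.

Setting Z_3 = 2, Z_6 = -1 by intervention discards those variables' equations.
Z_2 = -3·Z_1 - 4  [with Z_1=0]  = -4
Z_4 = Z_2 + 2·Z_3 - 2·Z_1  [with Z_2=-4, Z_3=2, Z_1=0]  = 0

0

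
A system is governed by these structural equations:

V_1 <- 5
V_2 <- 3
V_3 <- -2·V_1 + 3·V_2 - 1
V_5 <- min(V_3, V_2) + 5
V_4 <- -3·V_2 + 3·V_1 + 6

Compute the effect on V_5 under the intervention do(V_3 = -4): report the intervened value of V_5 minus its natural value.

-2

do(V_3=-4) replaces the equation V_3 <- -2·V_1 + 3·V_2 - 1 with the constant V_3 = -4.
V_5 = min(V_3, V_2) + 5  [with V_3=-4, V_2=3]  = 1
Without intervention: V_3 = -2·V_1 + 3·V_2 - 1  [with V_1=5, V_2=3]  = -2; V_5 = min(V_3, V_2) + 5  [with V_3=-2, V_2=3]  = 3.
Change = 1 − 3 = -2.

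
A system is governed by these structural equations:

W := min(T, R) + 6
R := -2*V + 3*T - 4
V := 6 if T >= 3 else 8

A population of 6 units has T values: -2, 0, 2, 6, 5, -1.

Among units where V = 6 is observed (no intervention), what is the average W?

6.5

Observing V=6 restricts to units where V's equation naturally yields 6: T ∈ {6, 5}. In that subpopulation W = 8, 5, mean 6.5.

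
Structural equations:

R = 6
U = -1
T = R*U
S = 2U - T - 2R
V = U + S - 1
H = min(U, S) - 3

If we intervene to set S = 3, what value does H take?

-4

Under do(S=3), the mechanism S = 2U - T - 2R is discarded; S is fixed at 3.
H = min(U, S) - 3  [with U=-1, S=3]  = -4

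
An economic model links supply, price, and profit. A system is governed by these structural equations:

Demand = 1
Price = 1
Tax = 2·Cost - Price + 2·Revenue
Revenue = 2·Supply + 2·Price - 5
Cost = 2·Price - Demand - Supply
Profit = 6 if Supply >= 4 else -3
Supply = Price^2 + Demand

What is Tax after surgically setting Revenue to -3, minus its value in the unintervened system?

The intervention breaks the incoming arrows to Revenue: Revenue = 2·Supply + 2·Price - 5 no longer applies, and Revenue = -3.
Supply = Price^2 + Demand  [with Price=1, Demand=1]  = 2
Cost = 2·Price - Demand - Supply  [with Price=1, Demand=1, Supply=2]  = -1
Tax = 2·Cost - Price + 2·Revenue  [with Cost=-1, Price=1, Revenue=-3]  = -9
Without intervention: Supply = Price^2 + Demand  [with Price=1, Demand=1]  = 2; Cost = 2·Price - Demand - Supply  [with Price=1, Demand=1, Supply=2]  = -1; Revenue = 2·Supply + 2·Price - 5  [with Supply=2, Price=1]  = 1; Tax = 2·Cost - Price + 2·Revenue  [with Cost=-1, Price=1, Revenue=1]  = -1.
Change = -9 − (-1) = -8.

-8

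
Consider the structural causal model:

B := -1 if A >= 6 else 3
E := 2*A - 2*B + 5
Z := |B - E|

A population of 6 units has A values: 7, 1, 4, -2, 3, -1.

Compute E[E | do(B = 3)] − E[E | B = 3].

2

The intervention sets B=3 in all 6 units regardless of A. Recomputing E per unit gives 13, 1, 7, -5, 5, -3; average 3.
Conditioning on B=3 selects the 5 unit(s) with A ∈ {1, 4, -2, 3, -1}. Their E values: 1, 7, -5, 5, -3. Mean = 1.
Difference = 3 − 1 = 2.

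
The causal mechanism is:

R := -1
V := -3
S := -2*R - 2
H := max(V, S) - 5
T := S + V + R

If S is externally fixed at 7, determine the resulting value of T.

do(S=7) replaces the equation S := -2*R - 2 with the constant S = 7.
T = S + V + R  [with S=7, V=-3, R=-1]  = 3

3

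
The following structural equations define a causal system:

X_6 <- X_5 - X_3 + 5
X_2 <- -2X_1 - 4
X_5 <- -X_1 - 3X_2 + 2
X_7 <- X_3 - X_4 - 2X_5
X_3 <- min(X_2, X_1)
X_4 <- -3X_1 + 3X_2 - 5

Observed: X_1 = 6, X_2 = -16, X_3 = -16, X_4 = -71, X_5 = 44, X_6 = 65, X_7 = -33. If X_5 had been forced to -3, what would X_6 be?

18

The intervention breaks the incoming arrows to X_5: X_5 <- -X_1 - 3X_2 + 2 no longer applies, and X_5 = -3.
X_2 = -2X_1 - 4  [with X_1=6]  = -16
X_3 = min(X_2, X_1)  [with X_2=-16, X_1=6]  = -16
X_6 = X_5 - X_3 + 5  [with X_5=-3, X_3=-16]  = 18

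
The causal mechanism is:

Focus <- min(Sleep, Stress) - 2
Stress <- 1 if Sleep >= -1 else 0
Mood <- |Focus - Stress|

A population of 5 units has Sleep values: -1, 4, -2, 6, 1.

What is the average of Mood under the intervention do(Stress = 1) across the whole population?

3

Every unit gets Stress=1 under the intervention. Mood values become 4, 2, 5, 2, 2; E[Mood|do(Stress=1)] = 3.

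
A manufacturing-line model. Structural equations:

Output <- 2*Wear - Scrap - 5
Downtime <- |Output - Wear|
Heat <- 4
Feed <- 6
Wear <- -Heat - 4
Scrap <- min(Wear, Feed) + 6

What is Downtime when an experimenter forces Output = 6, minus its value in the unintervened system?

3

The intervention breaks the incoming arrows to Output: Output <- 2*Wear - Scrap - 5 no longer applies, and Output = 6.
Wear = -Heat - 4  [with Heat=4]  = -8
Downtime = |Output - Wear|  [with Output=6, Wear=-8]  = 14
Without intervention: Wear = -Heat - 4  [with Heat=4]  = -8; Scrap = min(Wear, Feed) + 6  [with Wear=-8, Feed=6]  = -2; Output = 2*Wear - Scrap - 5  [with Wear=-8, Scrap=-2]  = -19; Downtime = |Output - Wear|  [with Output=-19, Wear=-8]  = 11.
Change = 14 − 11 = 3.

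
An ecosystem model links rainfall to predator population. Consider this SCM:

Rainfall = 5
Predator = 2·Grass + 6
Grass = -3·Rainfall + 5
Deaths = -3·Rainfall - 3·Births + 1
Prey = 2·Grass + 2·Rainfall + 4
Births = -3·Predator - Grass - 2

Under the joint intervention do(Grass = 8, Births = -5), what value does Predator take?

The joint intervention fixes Grass = 8, Births = -5, removing each variable's own equation.
Predator = 2·Grass + 6  [with Grass=8]  = 22

22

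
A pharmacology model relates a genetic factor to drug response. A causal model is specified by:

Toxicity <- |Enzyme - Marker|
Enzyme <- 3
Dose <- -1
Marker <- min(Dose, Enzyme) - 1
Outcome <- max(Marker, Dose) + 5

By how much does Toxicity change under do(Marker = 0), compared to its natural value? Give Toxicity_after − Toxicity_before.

-2

The intervention breaks the incoming arrows to Marker: Marker <- min(Dose, Enzyme) - 1 no longer applies, and Marker = 0.
Toxicity = |Enzyme - Marker|  [with Enzyme=3, Marker=0]  = 3
Without intervention: Marker = min(Dose, Enzyme) - 1  [with Dose=-1, Enzyme=3]  = -2; Toxicity = |Enzyme - Marker|  [with Enzyme=3, Marker=-2]  = 5.
Change = 3 − 5 = -2.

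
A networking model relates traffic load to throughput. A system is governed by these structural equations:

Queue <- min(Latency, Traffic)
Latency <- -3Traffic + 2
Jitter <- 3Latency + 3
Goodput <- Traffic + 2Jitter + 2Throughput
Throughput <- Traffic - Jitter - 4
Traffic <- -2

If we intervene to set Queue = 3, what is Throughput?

-33

do(Queue=3) replaces the equation Queue <- min(Latency, Traffic) with the constant Queue = 3.
Throughput is not downstream of the intervention, so its value is determined by the original equations.
Latency = -3Traffic + 2  [with Traffic=-2]  = 8
Jitter = 3Latency + 3  [with Latency=8]  = 27
Throughput = Traffic - Jitter - 4  [with Traffic=-2, Jitter=27]  = -33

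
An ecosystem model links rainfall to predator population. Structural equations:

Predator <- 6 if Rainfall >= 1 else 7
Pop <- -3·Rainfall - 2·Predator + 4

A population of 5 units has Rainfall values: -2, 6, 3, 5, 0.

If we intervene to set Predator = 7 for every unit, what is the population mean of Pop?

Every unit gets Predator=7 under the intervention. Pop values become -4, -28, -19, -25, -10; E[Pop|do(Predator=7)] = -17.2.

-17.2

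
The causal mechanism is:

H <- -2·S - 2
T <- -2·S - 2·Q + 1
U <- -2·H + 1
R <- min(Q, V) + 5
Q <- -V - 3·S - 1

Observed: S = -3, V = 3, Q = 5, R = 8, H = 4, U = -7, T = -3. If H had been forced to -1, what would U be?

3

The intervention breaks the incoming arrows to H: H <- -2·S - 2 no longer applies, and H = -1.
U = -2·H + 1  [with H=-1]  = 3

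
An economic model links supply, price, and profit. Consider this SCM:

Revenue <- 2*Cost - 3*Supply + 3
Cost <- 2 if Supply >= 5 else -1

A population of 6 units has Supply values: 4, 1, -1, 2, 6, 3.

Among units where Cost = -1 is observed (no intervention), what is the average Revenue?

-4.4

E[Revenue|Cost=-1] averages over only the 5 units with Cost=-1 (Supply = 4, 1, -1, 2, 3): Revenue = -11, -2, 4, -5, -8, mean -4.4.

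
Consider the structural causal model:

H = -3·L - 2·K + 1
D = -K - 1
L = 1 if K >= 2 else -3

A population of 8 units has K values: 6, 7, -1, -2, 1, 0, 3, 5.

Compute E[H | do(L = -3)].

5.25

do(L=-3) breaks L's dependence on K. With L=-3 fixed, H across the units is -2, -4, 12, 14, 8, 10, 4, 0, mean 5.25.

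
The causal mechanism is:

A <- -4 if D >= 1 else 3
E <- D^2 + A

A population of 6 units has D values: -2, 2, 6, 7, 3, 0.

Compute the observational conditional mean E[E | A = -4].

20.5

E[E|A=-4] averages over only the 4 units with A=-4 (D = 2, 6, 7, 3): E = 0, 32, 45, 5, mean 20.5.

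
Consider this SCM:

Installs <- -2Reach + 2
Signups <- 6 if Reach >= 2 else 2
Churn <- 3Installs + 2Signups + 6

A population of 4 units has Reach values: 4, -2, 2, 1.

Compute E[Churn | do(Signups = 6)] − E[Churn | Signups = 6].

The intervention sets Signups=6 in all 4 units regardless of Reach. Recomputing Churn per unit gives 0, 36, 12, 18; average 16.5.
Conditioning on Signups=6 selects the 2 unit(s) with Reach ∈ {4, 2}. Their Churn values: 0, 12. Mean = 6.
Difference = 16.5 − 6 = 10.5.

10.5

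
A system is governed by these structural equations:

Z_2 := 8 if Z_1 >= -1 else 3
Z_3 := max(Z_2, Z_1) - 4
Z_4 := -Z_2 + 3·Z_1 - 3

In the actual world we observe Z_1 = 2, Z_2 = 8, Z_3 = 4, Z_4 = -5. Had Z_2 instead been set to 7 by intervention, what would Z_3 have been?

3

The intervention breaks the incoming arrows to Z_2: Z_2 := 8 if Z_1 >= -1 else 3 no longer applies, and Z_2 = 7.
Z_3 = max(Z_2, Z_1) - 4  [with Z_2=7, Z_1=2]  = 3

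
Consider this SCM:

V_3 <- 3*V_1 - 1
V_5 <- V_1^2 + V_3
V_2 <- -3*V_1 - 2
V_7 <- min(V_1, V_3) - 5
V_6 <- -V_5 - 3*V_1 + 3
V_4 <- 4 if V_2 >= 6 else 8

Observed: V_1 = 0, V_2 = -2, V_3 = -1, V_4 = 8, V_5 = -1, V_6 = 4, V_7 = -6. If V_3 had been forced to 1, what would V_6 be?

2

The intervention breaks the incoming arrows to V_3: V_3 <- 3*V_1 - 1 no longer applies, and V_3 = 1.
V_5 = V_1^2 + V_3  [with V_1=0, V_3=1]  = 1
V_6 = -V_5 - 3*V_1 + 3  [with V_5=1, V_1=0]  = 2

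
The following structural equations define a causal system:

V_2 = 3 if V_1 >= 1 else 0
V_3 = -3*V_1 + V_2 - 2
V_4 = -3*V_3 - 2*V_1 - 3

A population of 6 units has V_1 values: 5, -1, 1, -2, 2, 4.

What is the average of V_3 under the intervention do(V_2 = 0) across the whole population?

The intervention sets V_2=0 in all 6 units regardless of V_1. Recomputing V_3 per unit gives -17, 1, -5, 4, -8, -14; average -6.5.

-6.5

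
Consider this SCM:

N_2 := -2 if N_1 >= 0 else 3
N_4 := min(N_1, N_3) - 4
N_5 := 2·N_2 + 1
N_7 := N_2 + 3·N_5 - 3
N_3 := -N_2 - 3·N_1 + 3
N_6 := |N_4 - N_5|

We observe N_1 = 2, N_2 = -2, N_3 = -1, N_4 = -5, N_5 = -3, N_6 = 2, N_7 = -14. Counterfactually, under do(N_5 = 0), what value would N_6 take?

The intervention breaks the incoming arrows to N_5: N_5 := 2·N_2 + 1 no longer applies, and N_5 = 0.
N_2 = -2 if N_1 >= 0 else 3  [with N_1=2]  = -2
N_3 = -N_2 - 3·N_1 + 3  [with N_2=-2, N_1=2]  = -1
N_4 = min(N_1, N_3) - 4  [with N_1=2, N_3=-1]  = -5
N_6 = |N_4 - N_5|  [with N_4=-5, N_5=0]  = 5

5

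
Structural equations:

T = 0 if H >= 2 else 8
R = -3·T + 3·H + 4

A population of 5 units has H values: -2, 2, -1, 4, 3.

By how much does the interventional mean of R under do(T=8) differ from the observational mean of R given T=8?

Every unit gets T=8 under the intervention. R values become -26, -14, -23, -8, -11; E[R|do(T=8)] = -16.4.
E[R|T=8] averages over only the 2 units with T=8 (H = -2, -1): R = -26, -23, mean -24.5.
Difference = -16.4 − (-24.5) = 8.1.

8.1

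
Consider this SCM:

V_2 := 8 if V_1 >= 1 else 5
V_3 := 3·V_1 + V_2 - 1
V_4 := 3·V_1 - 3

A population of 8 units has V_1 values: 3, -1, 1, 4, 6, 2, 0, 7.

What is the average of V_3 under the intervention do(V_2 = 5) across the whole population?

do(V_2=5) breaks V_2's dependence on V_1. With V_2=5 fixed, V_3 across the units is 13, 1, 7, 16, 22, 10, 4, 25, mean 12.25.

12.25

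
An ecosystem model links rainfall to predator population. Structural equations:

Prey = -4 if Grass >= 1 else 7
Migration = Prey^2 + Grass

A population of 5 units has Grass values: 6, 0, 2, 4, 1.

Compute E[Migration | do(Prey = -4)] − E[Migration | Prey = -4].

-0.65

Under do(Prey=-4), Prey's equation is replaced by Prey=-4 for every unit. Per-unit Migration: 22, 16, 18, 20, 17. Mean = 18.6.
E[Migration|Prey=-4] averages over only the 4 units with Prey=-4 (Grass = 6, 2, 4, 1): Migration = 22, 18, 20, 17, mean 19.25.
Difference = 18.6 − 19.25 = -0.65.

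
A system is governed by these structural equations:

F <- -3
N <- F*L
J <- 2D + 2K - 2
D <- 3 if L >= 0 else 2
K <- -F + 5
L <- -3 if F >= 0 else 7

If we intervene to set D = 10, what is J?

34

The intervention breaks the incoming arrows to D: D <- 3 if L >= 0 else 2 no longer applies, and D = 10.
K = -F + 5  [with F=-3]  = 8
J = 2D + 2K - 2  [with D=10, K=8]  = 34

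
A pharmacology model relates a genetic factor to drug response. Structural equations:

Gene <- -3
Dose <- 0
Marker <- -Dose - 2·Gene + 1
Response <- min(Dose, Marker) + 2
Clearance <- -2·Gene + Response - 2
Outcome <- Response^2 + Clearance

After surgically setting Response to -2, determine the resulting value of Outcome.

6

Under do(Response=-2), the mechanism Response <- min(Dose, Marker) + 2 is discarded; Response is fixed at -2.
Clearance = -2·Gene + Response - 2  [with Gene=-3, Response=-2]  = 2
Outcome = Response^2 + Clearance  [with Response=-2, Clearance=2]  = 6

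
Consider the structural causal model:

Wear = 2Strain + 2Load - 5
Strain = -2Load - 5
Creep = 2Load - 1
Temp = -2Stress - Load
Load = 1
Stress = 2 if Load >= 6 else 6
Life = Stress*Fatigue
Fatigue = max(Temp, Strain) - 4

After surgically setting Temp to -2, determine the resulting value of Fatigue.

-6

The intervention breaks the incoming arrows to Temp: Temp = -2Stress - Load no longer applies, and Temp = -2.
Strain = -2Load - 5  [with Load=1]  = -7
Fatigue = max(Temp, Strain) - 4  [with Temp=-2, Strain=-7]  = -6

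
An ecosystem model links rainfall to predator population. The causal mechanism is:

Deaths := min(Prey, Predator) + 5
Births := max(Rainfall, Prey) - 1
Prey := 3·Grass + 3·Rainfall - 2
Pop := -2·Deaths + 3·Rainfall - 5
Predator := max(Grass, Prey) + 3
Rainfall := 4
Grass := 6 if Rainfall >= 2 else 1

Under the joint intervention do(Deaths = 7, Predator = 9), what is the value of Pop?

-7

Under do(Deaths = 7, Predator = 9), each intervened variable's structural equation is replaced by its fixed value.
Pop = -2·Deaths + 3·Rainfall - 5  [with Deaths=7, Rainfall=4]  = -7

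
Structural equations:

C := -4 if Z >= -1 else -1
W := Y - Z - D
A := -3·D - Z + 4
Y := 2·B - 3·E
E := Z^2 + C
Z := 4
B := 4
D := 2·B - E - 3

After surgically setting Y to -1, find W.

2

Under do(Y=-1), the mechanism Y := 2·B - 3·E is discarded; Y is fixed at -1.
C = -4 if Z >= -1 else -1  [with Z=4]  = -4
E = Z^2 + C  [with Z=4, C=-4]  = 12
D = 2·B - E - 3  [with B=4, E=12]  = -7
W = Y - Z - D  [with Y=-1, Z=4, D=-7]  = 2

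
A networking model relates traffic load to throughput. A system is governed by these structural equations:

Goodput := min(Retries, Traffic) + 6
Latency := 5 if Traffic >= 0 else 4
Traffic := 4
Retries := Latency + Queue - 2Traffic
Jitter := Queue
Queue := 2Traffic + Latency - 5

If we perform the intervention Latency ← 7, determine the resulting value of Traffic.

Under do(Latency=7), the mechanism Latency := 5 if Traffic >= 0 else 4 is discarded; Latency is fixed at 7.
Traffic is not downstream of the intervention, so its value is determined by the original equations.

4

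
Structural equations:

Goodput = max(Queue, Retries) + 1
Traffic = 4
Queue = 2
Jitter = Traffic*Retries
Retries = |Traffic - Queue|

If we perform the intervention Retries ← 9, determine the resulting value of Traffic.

Under do(Retries=9), the mechanism Retries = |Traffic - Queue| is discarded; Retries is fixed at 9.
Traffic is not downstream of the intervention, so its value is determined by the original equations.

4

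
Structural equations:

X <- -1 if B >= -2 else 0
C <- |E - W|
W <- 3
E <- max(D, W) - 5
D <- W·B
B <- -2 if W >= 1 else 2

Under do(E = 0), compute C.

Intervening sets E = 0 and removes its equation (E <- max(D, W) - 5).
C = |E - W|  [with E=0, W=3]  = 3

3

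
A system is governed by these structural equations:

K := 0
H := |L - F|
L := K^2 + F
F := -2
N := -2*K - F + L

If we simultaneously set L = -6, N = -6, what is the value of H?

Setting L = -6, N = -6 by intervention discards those variables' equations.
H = |L - F|  [with L=-6, F=-2]  = 4

4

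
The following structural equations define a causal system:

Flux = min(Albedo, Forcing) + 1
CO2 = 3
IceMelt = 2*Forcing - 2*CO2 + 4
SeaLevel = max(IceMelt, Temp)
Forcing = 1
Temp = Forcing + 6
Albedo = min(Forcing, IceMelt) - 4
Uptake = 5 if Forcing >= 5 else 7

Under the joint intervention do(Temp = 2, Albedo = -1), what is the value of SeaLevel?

2

Setting Temp = 2, Albedo = -1 by intervention discards those variables' equations.
IceMelt = 2*Forcing - 2*CO2 + 4  [with Forcing=1, CO2=3]  = 0
SeaLevel = max(IceMelt, Temp)  [with IceMelt=0, Temp=2]  = 2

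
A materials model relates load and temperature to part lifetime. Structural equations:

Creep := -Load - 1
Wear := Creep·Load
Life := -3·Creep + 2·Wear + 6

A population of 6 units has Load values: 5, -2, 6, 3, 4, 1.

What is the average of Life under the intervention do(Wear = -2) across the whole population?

Under do(Wear=-2), Wear's equation is replaced by Wear=-2 for every unit. Per-unit Life: 20, -1, 23, 14, 17, 8. Mean = 13.5.

13.5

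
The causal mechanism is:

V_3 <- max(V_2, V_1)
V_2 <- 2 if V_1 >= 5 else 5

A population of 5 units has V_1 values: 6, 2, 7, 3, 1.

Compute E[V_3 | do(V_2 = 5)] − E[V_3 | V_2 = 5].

do(V_2=5) breaks V_2's dependence on V_1. With V_2=5 fixed, V_3 across the units is 6, 5, 7, 5, 5, mean 5.6.
Conditioning on V_2=5 selects the 3 unit(s) with V_1 ∈ {2, 3, 1}. Their V_3 values: 5, 5, 5. Mean = 5.
Difference = 5.6 − 5 = 0.6.

0.6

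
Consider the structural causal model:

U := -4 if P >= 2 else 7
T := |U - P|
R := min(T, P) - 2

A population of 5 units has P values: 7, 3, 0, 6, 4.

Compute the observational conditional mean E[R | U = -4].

3

E[R|U=-4] averages over only the 4 units with U=-4 (P = 7, 3, 6, 4): R = 5, 1, 4, 2, mean 3.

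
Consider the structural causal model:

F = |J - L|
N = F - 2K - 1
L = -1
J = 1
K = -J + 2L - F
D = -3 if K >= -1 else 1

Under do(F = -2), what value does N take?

do(F=-2) replaces the equation F = |J - L| with the constant F = -2.
K = -J + 2L - F  [with J=1, L=-1, F=-2]  = -1
N = F - 2K - 1  [with F=-2, K=-1]  = -1

-1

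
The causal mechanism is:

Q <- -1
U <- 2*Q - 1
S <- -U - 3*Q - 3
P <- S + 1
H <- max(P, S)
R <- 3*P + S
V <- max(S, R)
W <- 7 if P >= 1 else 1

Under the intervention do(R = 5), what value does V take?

Intervening sets R = 5 and removes its equation (R <- 3*P + S).
U = 2*Q - 1  [with Q=-1]  = -3
S = -U - 3*Q - 3  [with U=-3, Q=-1]  = 3
V = max(S, R)  [with S=3, R=5]  = 5

5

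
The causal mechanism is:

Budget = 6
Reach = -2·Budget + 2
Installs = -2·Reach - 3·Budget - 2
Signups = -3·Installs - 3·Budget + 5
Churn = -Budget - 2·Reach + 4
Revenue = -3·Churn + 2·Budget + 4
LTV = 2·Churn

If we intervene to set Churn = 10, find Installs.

0

do(Churn=10) replaces the equation Churn = -Budget - 2·Reach + 4 with the constant Churn = 10.
Installs is not downstream of the intervention, so its value is determined by the original equations.
Reach = -2·Budget + 2  [with Budget=6]  = -10
Installs = -2·Reach - 3·Budget - 2  [with Reach=-10, Budget=6]  = 0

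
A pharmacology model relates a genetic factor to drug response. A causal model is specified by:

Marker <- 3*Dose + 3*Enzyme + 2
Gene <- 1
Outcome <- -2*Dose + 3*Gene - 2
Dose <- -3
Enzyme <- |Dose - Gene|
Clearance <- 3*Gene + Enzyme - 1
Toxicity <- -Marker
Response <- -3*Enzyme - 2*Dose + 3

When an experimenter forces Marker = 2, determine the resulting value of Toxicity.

-2

Under do(Marker=2), the mechanism Marker <- 3*Dose + 3*Enzyme + 2 is discarded; Marker is fixed at 2.
Toxicity = -Marker  [with Marker=2]  = -2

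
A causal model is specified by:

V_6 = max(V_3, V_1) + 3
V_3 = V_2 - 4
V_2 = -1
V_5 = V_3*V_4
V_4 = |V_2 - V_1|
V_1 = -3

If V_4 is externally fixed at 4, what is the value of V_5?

Intervening sets V_4 = 4 and removes its equation (V_4 = |V_2 - V_1|).
V_3 = V_2 - 4  [with V_2=-1]  = -5
V_5 = V_3*V_4  [with V_3=-5, V_4=4]  = -20

-20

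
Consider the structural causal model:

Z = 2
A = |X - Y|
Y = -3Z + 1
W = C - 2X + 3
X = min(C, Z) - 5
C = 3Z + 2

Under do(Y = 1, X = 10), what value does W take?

-9

Setting Y = 1, X = 10 by intervention discards those variables' equations.
C = 3Z + 2  [with Z=2]  = 8
W = C - 2X + 3  [with C=8, X=10]  = -9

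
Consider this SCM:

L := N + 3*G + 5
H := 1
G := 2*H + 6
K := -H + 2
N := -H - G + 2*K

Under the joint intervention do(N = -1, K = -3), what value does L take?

28

The joint intervention fixes N = -1, K = -3, removing each variable's own equation.
G = 2*H + 6  [with H=1]  = 8
L = N + 3*G + 5  [with N=-1, G=8]  = 28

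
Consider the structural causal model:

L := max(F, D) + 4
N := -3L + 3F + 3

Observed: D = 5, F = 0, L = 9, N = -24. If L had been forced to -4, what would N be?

The intervention breaks the incoming arrows to L: L := max(F, D) + 4 no longer applies, and L = -4.
N = -3L + 3F + 3  [with L=-4, F=0]  = 15

15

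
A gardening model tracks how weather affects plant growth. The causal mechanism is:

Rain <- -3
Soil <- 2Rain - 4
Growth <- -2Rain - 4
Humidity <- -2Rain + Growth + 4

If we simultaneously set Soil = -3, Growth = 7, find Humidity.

Setting Soil = -3, Growth = 7 by intervention discards those variables' equations.
Humidity = -2Rain + Growth + 4  [with Rain=-3, Growth=7]  = 17

17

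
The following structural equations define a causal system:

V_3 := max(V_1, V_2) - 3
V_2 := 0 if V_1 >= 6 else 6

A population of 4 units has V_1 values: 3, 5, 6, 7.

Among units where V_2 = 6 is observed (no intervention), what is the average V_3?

Conditioning on V_2=6 selects the 2 unit(s) with V_1 ∈ {3, 5}. Their V_3 values: 3, 3. Mean = 3.

3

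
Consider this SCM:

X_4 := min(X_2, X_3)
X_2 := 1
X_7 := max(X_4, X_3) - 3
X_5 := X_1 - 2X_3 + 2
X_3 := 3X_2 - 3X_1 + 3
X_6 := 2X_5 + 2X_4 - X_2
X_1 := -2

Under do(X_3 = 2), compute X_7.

The intervention breaks the incoming arrows to X_3: X_3 := 3X_2 - 3X_1 + 3 no longer applies, and X_3 = 2.
X_4 = min(X_2, X_3)  [with X_2=1, X_3=2]  = 1
X_7 = max(X_4, X_3) - 3  [with X_4=1, X_3=2]  = -1

-1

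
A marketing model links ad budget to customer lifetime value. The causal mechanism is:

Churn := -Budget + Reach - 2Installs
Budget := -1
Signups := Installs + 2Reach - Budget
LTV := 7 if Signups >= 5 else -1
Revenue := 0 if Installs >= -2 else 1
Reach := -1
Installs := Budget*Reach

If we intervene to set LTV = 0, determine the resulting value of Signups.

0

Under do(LTV=0), the mechanism LTV := 7 if Signups >= 5 else -1 is discarded; LTV is fixed at 0.
Since Signups is not a descendant of the intervened variable, it is unaffected.
Installs = Budget*Reach  [with Budget=-1, Reach=-1]  = 1
Signups = Installs + 2Reach - Budget  [with Installs=1, Reach=-1, Budget=-1]  = 0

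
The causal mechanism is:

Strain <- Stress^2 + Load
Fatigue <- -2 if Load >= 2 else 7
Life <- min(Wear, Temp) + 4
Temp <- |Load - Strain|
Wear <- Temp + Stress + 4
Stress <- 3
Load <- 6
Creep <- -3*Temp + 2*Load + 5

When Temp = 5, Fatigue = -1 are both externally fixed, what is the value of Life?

9

Setting Temp = 5, Fatigue = -1 by intervention discards those variables' equations.
Wear = Temp + Stress + 4  [with Temp=5, Stress=3]  = 12
Life = min(Wear, Temp) + 4  [with Wear=12, Temp=5]  = 9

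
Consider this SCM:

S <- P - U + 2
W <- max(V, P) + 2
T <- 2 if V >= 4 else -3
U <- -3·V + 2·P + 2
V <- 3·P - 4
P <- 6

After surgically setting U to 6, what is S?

do(U=6) replaces the equation U <- -3·V + 2·P + 2 with the constant U = 6.
S = P - U + 2  [with P=6, U=6]  = 2

2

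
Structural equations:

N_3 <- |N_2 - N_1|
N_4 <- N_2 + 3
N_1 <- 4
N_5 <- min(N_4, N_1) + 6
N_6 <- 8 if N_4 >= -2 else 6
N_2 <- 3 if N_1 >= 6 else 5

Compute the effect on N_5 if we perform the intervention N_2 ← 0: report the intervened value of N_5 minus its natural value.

do(N_2=0) replaces the equation N_2 <- 3 if N_1 >= 6 else 5 with the constant N_2 = 0.
N_4 = N_2 + 3  [with N_2=0]  = 3
N_5 = min(N_4, N_1) + 6  [with N_4=3, N_1=4]  = 9
Without intervention: N_2 = 3 if N_1 >= 6 else 5  [with N_1=4]  = 5; N_4 = N_2 + 3  [with N_2=5]  = 8; N_5 = min(N_4, N_1) + 6  [with N_4=8, N_1=4]  = 10.
Change = 9 − 10 = -1.

-1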